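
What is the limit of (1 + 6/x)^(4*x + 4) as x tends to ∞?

e^(24)

Write it as [(1 + 6/x)^x]^(4) · (1 + 6/x)^(4). The bracketed term tends to e^(6) and the second factor to 1, so the limit is e^(24).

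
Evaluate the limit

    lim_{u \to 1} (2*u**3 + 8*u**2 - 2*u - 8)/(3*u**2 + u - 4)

20/7

At u = 1 both the top and bottom vanish — a removable singularity. Factoring out (u - 1) from each leaves (2*u^2 + 10*u + 8)/(3*u + 4), which at u = 1 equals 20/7.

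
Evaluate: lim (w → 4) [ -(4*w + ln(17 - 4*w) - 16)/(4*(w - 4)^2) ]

2

Direct substitution gives 0/0.
Apply L'Hôpital: lim (4 - 4/(17 - 4*w))/(32 - 8*w), still 0/0.
After 2 applications of L'Hôpital's rule the quotient is (-16/(17 - 4*w)^2)/(-8); substituting w = 4 gives 2.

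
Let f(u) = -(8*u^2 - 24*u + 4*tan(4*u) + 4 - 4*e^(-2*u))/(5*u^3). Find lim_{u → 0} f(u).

-272/15

Substitution gives 0/0; apply L'Hôpital's rule 3 times.
After differentiating numerator and denominator 3 times the quotient is (32*(16*(3*tan(4*u)^2 + 1)*e^(2*u)/cos(4*u)^2 + 1)*e^(-2*u))/(-30); at u = 0 this is -272/15.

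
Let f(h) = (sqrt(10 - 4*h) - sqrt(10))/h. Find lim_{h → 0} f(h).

A 0/0 form; rationalise with √(10 - 4h) + √10. This collapses the numerator to -4h, leaving -4/(√(10 - 4h) + √10) → -4/(2√10) = -√(10)/5.

-√(10)/5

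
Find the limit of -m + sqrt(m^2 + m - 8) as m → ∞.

1/2

This has the form ∞ − ∞. Multiply and divide by the conjugate √(m^2 + m - 8) + m.
That gives (m - 8) / (√(m^2 + m - 8) + m).
Divide numerator and denominator by m: the limit is 1/(2·1) = 1/2.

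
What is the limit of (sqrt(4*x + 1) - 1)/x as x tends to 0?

Substitution gives 0/0. Multiply numerator and denominator by the conjugate √(1 + 4x) + √1.
The numerator becomes (1 + 4x) − 1 = 4x, so the expression simplifies to 4/(√(1 + 4x) + √1).
Letting x → 0 gives 4/(2√1) = 2.

2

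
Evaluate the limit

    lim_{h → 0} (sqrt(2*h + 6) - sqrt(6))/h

Substitution gives 0/0. Multiply numerator and denominator by the conjugate √(6 + 2h) + √6.
The numerator becomes (6 + 2h) − 6 = 2h, so the expression simplifies to 2/(√(6 + 2h) + √6).
Letting h → 0 gives 2/(2√6) = √(6)/6.

√(6)/6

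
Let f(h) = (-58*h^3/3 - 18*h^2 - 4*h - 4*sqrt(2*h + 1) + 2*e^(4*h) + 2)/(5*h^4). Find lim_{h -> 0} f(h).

Substitution gives 0/0; apply L'Hôpital's rule 4 times.
After differentiating numerator and denominator 4 times the quotient is (512*e^(4*h) + 60/(2*h + 1)^(7/2))/(120); at h = 0 this is 143/30.

143/30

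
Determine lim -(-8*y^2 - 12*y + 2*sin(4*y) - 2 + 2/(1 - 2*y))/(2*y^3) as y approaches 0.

Substitution gives 0/0; apply L'Hôpital's rule 3 times.
After differentiating numerator and denominator 3 times the quotient is (-128*cos(4*y) + 96/(2*y - 1)^4)/(-12); at y = 0 this is 8/3.

8/3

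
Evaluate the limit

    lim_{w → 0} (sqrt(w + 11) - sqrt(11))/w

A 0/0 form; rationalise with √(11 + w) + √11. This collapses the numerator to w, leaving 1/(√(11 + w) + √11) → 1/(2√11) = √(11)/22.

√(11)/22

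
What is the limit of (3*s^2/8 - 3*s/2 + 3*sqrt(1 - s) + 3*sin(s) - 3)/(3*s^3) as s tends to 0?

-11/48

Substitution gives 0/0; apply L'Hôpital's rule 3 times.
After differentiating numerator and denominator 3 times the quotient is (-3*cos(s) - 9/(8*(1 - s)^(5/2)))/(18); at s = 0 this is -11/48.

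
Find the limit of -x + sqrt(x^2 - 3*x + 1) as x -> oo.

-3/2

This has the form ∞ − ∞. Multiply and divide by the conjugate √(x^2 - 3*x + 1) + x.
That gives (-3x + 1) / (√(x^2 - 3*x + 1) + x).
Divide numerator and denominator by x: the limit is -3/(2·1) = -3/2.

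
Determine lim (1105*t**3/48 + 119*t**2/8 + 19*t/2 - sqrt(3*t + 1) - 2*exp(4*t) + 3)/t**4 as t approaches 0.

Substitution gives 0/0; apply L'Hôpital's rule 4 times.
After differentiating numerator and denominator 4 times the quotient is (-512*e^(4*t) + 1215/(16*(3*t + 1)^(7/2)))/(24); at t = 0 this is -6977/384.

-6977/384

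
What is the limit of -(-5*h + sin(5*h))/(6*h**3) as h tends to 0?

Direct substitution gives 0/0.
Apply L'Hôpital: lim (5*cos(5*h) - 5)/(-18*h^2), still 0/0.
Apply L'Hôpital: lim (-25*sin(5*h))/(-36*h), still 0/0.
After 3 applications of L'Hôpital's rule the quotient is (-125*cos(5*h))/(-36); substituting h = 0 gives 125/36.

125/36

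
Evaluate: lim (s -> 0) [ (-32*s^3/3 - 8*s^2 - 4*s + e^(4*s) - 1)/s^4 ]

Direct substitution gives 0/0.
Apply L'Hôpital: lim (-32*s^2 - 16*s + 4*e^(4*s) - 4)/(4*s^3), still 0/0.
Apply L'Hôpital: lim (-64*s + 16*e^(4*s) - 16)/(12*s^2), still 0/0.
Apply L'Hôpital: lim (64*e^(4*s) - 64)/(24*s), still 0/0.
After 4 applications of L'Hôpital's rule the quotient is (256*e^(4*s))/(24); substituting s = 0 gives 32/3.

32/3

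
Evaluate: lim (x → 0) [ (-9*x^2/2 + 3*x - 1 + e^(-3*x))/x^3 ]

Direct substitution gives 0/0.
Apply L'Hôpital: lim (-9*x + 3 - 3*e^(-3*x))/(3*x^2), still 0/0.
Apply L'Hôpital: lim (-9 + 9*e^(-3*x))/(6*x), still 0/0.
After 3 applications of L'Hôpital's rule the quotient is (-27*e^(-3*x))/(6); substituting x = 0 gives -9/2.

-9/2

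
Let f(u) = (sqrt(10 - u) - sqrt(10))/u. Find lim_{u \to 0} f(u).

Substitution gives 0/0. Multiply numerator and denominator by the conjugate √(10 - u) + √10.
The numerator becomes (10 - u) − 10 = -u, so the expression simplifies to -1/(√(10 - u) + √10).
Letting u → 0 gives -1/(2√10) = -√(10)/20.

-√(10)/20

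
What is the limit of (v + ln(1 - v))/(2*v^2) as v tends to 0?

Direct substitution gives 0/0.
Apply L'Hôpital: lim (1 - 1/(1 - v))/(4*v), still 0/0.
After 2 applications of L'Hôpital's rule the quotient is (-1/(1 - v)^2)/(4); substituting v = 0 gives -1/4.

-1/4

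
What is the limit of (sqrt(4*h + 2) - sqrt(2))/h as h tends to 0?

√(2)

A 0/0 form; rationalise with √(2 + 4h) + √2. This collapses the numerator to 4h, leaving 4/(√(2 + 4h) + √2) → 4/(2√2) = √(2).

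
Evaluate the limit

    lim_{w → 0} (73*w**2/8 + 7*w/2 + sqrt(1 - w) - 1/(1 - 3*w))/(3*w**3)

-433/48

Substitution gives 0/0 (the numerator vanishes to order 3).
Expand each term to order w^3: the coefficient of w^3 in −1/(1 - 3w) is -27 and in √(1 - w) is -1/16.
Lower-order terms cancel with the polynomial part, so the numerator is (-433/16)·w^3 + o(w^3), and the limit is (-433/16)/(3) = -433/48.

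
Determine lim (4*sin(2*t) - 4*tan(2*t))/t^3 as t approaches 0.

Substitution gives 0/0; apply L'Hôpital's rule 3 times.
After differentiating numerator and denominator 3 times the quotient is (-32*cos(2*t) - 192*tan(2*t)^4 - 256*tan(2*t)^2 - 64)/(6); at t = 0 this is -16.

-16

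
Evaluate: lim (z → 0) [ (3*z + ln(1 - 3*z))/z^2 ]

Direct substitution gives 0/0.
Apply L'Hôpital: lim (3 - 3/(1 - 3*z))/(2*z), still 0/0.
After 2 applications of L'Hôpital's rule the quotient is (-9/(1 - 3*z)^2)/(2); substituting z = 0 gives -9/2.

-9/2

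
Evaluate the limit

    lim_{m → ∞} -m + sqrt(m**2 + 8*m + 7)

This has the form ∞ − ∞. Multiply and divide by the conjugate √(m^2 + 8*m + 7) + m.
That gives (8m + 7) / (√(m^2 + 8*m + 7) + m).
Divide numerator and denominator by m: the limit is 8/(2·1) = 4.

4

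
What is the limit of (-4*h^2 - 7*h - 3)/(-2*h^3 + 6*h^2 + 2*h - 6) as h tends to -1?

-1/16

At h = -1 both the top and bottom vanish — a removable singularity. Factoring out (h + 1) from each leaves (-4*h - 3)/(-2*h^2 + 8*h - 6), which at h = -1 equals -1/16.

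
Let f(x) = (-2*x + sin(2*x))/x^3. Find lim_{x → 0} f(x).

-4/3

Direct substitution gives 0/0.
Apply L'Hôpital: lim (2*cos(2*x) - 2)/(3*x^2), still 0/0.
Apply L'Hôpital: lim (-4*sin(2*x))/(6*x), still 0/0.
After 3 applications of L'Hôpital's rule the quotient is (-8*cos(2*x))/(6); substituting x = 0 gives -4/3.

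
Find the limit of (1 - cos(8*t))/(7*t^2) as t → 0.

Substitution gives 0/0.
Use (1 − cos u)/u² → 1/2 with u = 8t: the limit is 8²/(2·7) = 32/7.

32/7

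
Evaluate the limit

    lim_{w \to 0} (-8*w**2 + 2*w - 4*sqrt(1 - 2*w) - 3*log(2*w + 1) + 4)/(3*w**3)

Substitution gives 0/0 (the numerator vanishes to order 3).
Expand each term to order w^3: the coefficient of w^3 in -3·ln(1 + 2w) is -8 and in -4·√(1 - 2w) is 2.
Lower-order terms cancel with the polynomial part, so the numerator is (-6)·w^3 + o(w^3), and the limit is (-6)/(3) = -2.

-2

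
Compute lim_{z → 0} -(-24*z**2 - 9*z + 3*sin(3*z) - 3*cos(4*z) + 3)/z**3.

Substitution gives 0/0 (the numerator vanishes to order 3).
Expand each term to order z^3: the coefficient of z^3 in 3·sin(3z) is -27/2 and in -3·cos(4z) is 0.
Lower-order terms cancel with the polynomial part, so the numerator is (-27/2)·z^3 + o(z^3), and the limit is (-27/2)/(-1) = 27/2.

27/2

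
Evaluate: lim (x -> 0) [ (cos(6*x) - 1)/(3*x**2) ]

-6

Direct substitution gives 0/0.
Apply L'Hôpital: lim (-6*sin(6*x))/(6*x), still 0/0.
After 2 applications of L'Hôpital's rule the quotient is (-36*cos(6*x))/(6); substituting x = 0 gives -6.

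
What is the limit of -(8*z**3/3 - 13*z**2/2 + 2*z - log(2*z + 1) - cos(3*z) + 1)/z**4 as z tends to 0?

Substitution gives 0/0 (the numerator vanishes to order 4).
Expand each term to order z^4: the coefficient of z^4 in −ln(1 + 2z) is 4 and in −cos(3z) is -27/8.
Lower-order terms cancel with the polynomial part, so the numerator is (5/8)·z^4 + o(z^4), and the limit is (5/8)/(-1) = -5/8.

-5/8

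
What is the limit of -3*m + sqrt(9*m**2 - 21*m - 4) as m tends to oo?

An ∞ − ∞ form. Rationalising with the conjugate, the difference becomes (-21m - 4) / (√(9*m^2 - 21*m - 4) + 3m).
For large m the denominator behaves like 2·3m, so the quotient tends to -21/6 = -7/2.

-7/2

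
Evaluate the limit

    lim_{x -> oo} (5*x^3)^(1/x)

Base → ∞ and exponent → 0: an ∞^0 form.
Take logs: (1/x)·ln(5·x^3) = (ln 5 + 3·ln x)/x → 0.
So the limit is e^0 = 1.

1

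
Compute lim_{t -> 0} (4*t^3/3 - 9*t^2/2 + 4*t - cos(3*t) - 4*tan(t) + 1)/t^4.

Substitution gives 0/0; apply L'Hôpital's rule 4 times.
After differentiating numerator and denominator 4 times the quotient is (-81*cos(3*t) - 96*tan(t)^5 - 160*tan(t)^3 - 64*tan(t))/(24); at t = 0 this is -27/8.

-27/8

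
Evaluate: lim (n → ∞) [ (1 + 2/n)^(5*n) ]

Let L be the limit and take ln: ln L = lim (5n)·ln(1 + 2/n) = lim (5n)·(2/n + O(1/n²)) = 10.
Hence L = e^(10).

e^(10)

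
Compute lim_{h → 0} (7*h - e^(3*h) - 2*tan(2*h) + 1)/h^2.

-9/2

Substitution gives 0/0; apply L'Hôpital's rule 2 times.
After differentiating numerator and denominator 2 times the quotient is (-9*e^(3*h) - 16*tan(2*h)/cos(2*h)^2)/(2); at h = 0 this is -9/2.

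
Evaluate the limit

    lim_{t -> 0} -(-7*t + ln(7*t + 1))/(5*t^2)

Direct substitution gives 0/0.
Apply L'Hôpital: lim (-7 + 7/(7*t + 1))/(-10*t), still 0/0.
After 2 applications of L'Hôpital's rule the quotient is (-49/(7*t + 1)^2)/(-10); substituting t = 0 gives 49/10.

49/10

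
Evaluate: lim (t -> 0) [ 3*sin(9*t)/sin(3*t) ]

Substitution gives 0/0.
Divide numerator and denominator by t: sin(9t)/t → 9 and sin(3t)/t → 3, so the limit is 3·9/3 = 9.

9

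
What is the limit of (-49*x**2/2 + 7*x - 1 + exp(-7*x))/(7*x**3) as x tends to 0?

-49/6

Direct substitution gives 0/0.
Apply L'Hôpital: lim (-49*x + 7 - 7*e^(-7*x))/(21*x^2), still 0/0.
Apply L'Hôpital: lim (-49 + 49*e^(-7*x))/(42*x), still 0/0.
After 3 applications of L'Hôpital's rule the quotient is (-343*e^(-7*x))/(42); substituting x = 0 gives -49/6.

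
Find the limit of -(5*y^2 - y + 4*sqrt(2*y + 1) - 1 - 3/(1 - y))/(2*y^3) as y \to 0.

1/2

Substitution gives 0/0 (the numerator vanishes to order 3).
Expand each term to order y^3: the coefficient of y^3 in 4·√(1 + 2y) is 2 and in -3·1/(1 - y) is -3.
Lower-order terms cancel with the polynomial part, so the numerator is (-1)·y^3 + o(y^3), and the limit is (-1)/(-2) = 1/2.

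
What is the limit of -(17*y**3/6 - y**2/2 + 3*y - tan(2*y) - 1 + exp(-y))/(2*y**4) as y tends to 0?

Substitution gives 0/0; apply L'Hôpital's rule 4 times.
After differentiating numerator and denominator 4 times the quotient is (-384*tan(2*y)^5 - 640*tan(2*y)^3 - 256*tan(2*y) + e^(-y))/(-48); at y = 0 this is -1/48.

-1/48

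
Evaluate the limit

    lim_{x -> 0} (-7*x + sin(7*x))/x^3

-343/6

Direct substitution gives 0/0.
Apply L'Hôpital: lim (7*cos(7*x) - 7)/(3*x^2), still 0/0.
Apply L'Hôpital: lim (-49*sin(7*x))/(6*x), still 0/0.
After 3 applications of L'Hôpital's rule the quotient is (-343*cos(7*x))/(6); substituting x = 0 gives -343/6.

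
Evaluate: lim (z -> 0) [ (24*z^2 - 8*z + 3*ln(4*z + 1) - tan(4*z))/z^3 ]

128/3

Substitution gives 0/0 (the numerator vanishes to order 3).
Expand each term to order z^3: the coefficient of z^3 in −tan(4z) is -64/3 and in 3·ln(1 + 4z) is 64.
Lower-order terms cancel with the polynomial part, so the numerator is (128/3)·z^3 + o(z^3), and the limit is (128/3)/(1) = 128/3.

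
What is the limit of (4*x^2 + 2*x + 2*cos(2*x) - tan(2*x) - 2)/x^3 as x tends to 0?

-8/3

Substitution gives 0/0; apply L'Hôpital's rule 3 times.
After differentiating numerator and denominator 3 times the quotient is (16*sin(2*x) - 48*tan(2*x)^4 - 64*tan(2*x)^2 - 16)/(6); at x = 0 this is -8/3.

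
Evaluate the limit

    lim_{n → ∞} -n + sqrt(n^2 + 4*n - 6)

2

This has the form ∞ − ∞. Multiply and divide by the conjugate √(n^2 + 4*n - 6) + n.
That gives (4n - 6) / (√(n^2 + 4*n - 6) + n).
Divide numerator and denominator by n: the limit is 4/(2·1) = 2.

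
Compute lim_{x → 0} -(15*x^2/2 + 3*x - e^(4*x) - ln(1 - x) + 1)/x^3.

31/3

Substitution gives 0/0; apply L'Hôpital's rule 3 times.
After differentiating numerator and denominator 3 times the quotient is (-64*e^(4*x) - 2/(x - 1)^3)/(-6); at x = 0 this is 31/3.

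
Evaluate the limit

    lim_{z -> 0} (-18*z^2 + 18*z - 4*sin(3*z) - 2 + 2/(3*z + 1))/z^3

-36

Substitution gives 0/0; apply L'Hôpital's rule 3 times.
After differentiating numerator and denominator 3 times the quotient is (108*cos(3*z) - 324/(3*z + 1)^4)/(6); at z = 0 this is -36.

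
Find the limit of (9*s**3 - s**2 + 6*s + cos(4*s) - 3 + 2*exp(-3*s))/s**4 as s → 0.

Substitution gives 0/0 (the numerator vanishes to order 4).
Expand each term to order s^4: the coefficient of s^4 in 2·e^(-3s) is 27/4 and in cos(4s) is 32/3.
Lower-order terms cancel with the polynomial part, so the numerator is (209/12)·s^4 + o(s^4), and the limit is (209/12)/(1) = 209/12.

209/12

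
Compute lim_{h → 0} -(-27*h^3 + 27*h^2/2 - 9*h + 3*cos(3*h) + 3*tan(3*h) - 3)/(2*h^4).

-81/16

Substitution gives 0/0 (the numerator vanishes to order 4).
Expand each term to order h^4: the coefficient of h^4 in 3·cos(3h) is 81/8 and in 3·tan(3h) is 0.
Lower-order terms cancel with the polynomial part, so the numerator is (81/8)·h^4 + o(h^4), and the limit is (81/8)/(-2) = -81/16.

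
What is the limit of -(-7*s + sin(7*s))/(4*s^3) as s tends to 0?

Direct substitution gives 0/0.
Apply L'Hôpital: lim (7*cos(7*s) - 7)/(-12*s^2), still 0/0.
Apply L'Hôpital: lim (-49*sin(7*s))/(-24*s), still 0/0.
After 3 applications of L'Hôpital's rule the quotient is (-343*cos(7*s))/(-24); substituting s = 0 gives 343/24.

343/24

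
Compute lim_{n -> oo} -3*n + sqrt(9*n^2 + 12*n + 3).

2

This has the form ∞ − ∞. Multiply and divide by the conjugate √(9*n^2 + 12*n + 3) + 3n.
That gives (12n + 3) / (√(9*n^2 + 12*n + 3) + 3n).
Divide numerator and denominator by n: the limit is 12/(2·3) = 2.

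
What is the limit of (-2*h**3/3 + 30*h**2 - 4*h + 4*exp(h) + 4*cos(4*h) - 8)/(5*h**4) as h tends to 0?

Substitution gives 0/0; apply L'Hôpital's rule 4 times.
After differentiating numerator and denominator 4 times the quotient is (4*e^(h) + 1024*cos(4*h))/(120); at h = 0 this is 257/30.

257/30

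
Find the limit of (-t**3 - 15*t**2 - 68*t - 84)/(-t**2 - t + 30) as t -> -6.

At t = -6 both the top and bottom vanish — a removable singularity. Factoring out (t + 6) from each leaves (-t^2 - 9*t - 14)/(5 - t), which at t = -6 equals 4/11.

4/11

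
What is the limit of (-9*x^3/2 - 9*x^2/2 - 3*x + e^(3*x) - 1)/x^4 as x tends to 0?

27/8

Direct substitution gives 0/0.
Apply L'Hôpital: lim (-27*x^2/2 - 9*x + 3*e^(3*x) - 3)/(4*x^3), still 0/0.
Apply L'Hôpital: lim (-27*x + 9*e^(3*x) - 9)/(12*x^2), still 0/0.
Apply L'Hôpital: lim (27*e^(3*x) - 27)/(24*x), still 0/0.
After 4 applications of L'Hôpital's rule the quotient is (81*e^(3*x))/(24); substituting x = 0 gives 27/8.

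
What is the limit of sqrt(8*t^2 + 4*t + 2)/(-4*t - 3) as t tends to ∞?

For large |t|, √(8*t^2 + 4*t + 2) ≈ √8·|t| and the denominator ≈ -4t.
Since t → +∞, |t| = t, giving √8/(-4) = -√(2)/2.

-√(2)/2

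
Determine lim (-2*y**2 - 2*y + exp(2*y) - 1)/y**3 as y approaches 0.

4/3

Direct substitution gives 0/0.
Apply L'Hôpital: lim (-4*y + 2*e^(2*y) - 2)/(3*y^2), still 0/0.
Apply L'Hôpital: lim (4*e^(2*y) - 4)/(6*y), still 0/0.
After 3 applications of L'Hôpital's rule the quotient is (8*e^(2*y))/(6); substituting y = 0 gives 4/3.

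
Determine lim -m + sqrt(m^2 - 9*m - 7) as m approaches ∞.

This has the form ∞ − ∞. Multiply and divide by the conjugate √(m^2 - 9*m - 7) + m.
That gives (-9m - 7) / (√(m^2 - 9*m - 7) + m).
Divide numerator and denominator by m: the limit is -9/(2·1) = -9/2.

-9/2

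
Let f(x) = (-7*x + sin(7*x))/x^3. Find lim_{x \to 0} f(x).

-343/6

Direct substitution gives 0/0.
Apply L'Hôpital: lim (7*cos(7*x) - 7)/(3*x^2), still 0/0.
Apply L'Hôpital: lim (-49*sin(7*x))/(6*x), still 0/0.
After 3 applications of L'Hôpital's rule the quotient is (-343*cos(7*x))/(6); substituting x = 0 gives -343/6.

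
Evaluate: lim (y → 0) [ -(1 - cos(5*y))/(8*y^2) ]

Substitution gives 0/0.
Use (1 − cos u)/u² → 1/2 with u = 5y: the limit is 5²/(2·(-8)) = -25/16.

-25/16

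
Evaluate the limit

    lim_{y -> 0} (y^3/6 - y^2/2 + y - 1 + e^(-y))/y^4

Direct substitution gives 0/0.
Apply L'Hôpital: lim (y^2/2 - y + 1 - e^(-y))/(4*y^3), still 0/0.
Apply L'Hôpital: lim (y - 1 + e^(-y))/(12*y^2), still 0/0.
Apply L'Hôpital: lim (1 - e^(-y))/(24*y), still 0/0.
After 4 applications of L'Hôpital's rule the quotient is (e^(-y))/(24); substituting y = 0 gives 1/24.

1/24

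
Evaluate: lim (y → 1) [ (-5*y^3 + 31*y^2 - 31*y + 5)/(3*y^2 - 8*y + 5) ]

Direct substitution gives 0/0, so factor. Both numerator and denominator have (y - 1) as a factor.
After cancelling, the expression reduces to (-5*y^2 + 26*y - 5)/(3*y - 5).
Substituting y = 1 gives -8.

-8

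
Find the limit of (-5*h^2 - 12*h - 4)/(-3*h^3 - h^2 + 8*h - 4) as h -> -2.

At h = -2 both the top and bottom vanish — a removable singularity. Factoring out (h + 2) from each leaves (-5*h - 2)/(-3*h^2 + 5*h - 2), which at h = -2 equals -1/3.

-1/3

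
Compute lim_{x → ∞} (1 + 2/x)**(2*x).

The base → 1 and the exponent → ∞: a 1^∞ form.
Take logarithms: (2x)·ln(1 + 2/x). Since ln(1+u) ~ u for small u, this behaves like (2x)·(2/x) → 4.
So the limit is e^(4).

e^(4)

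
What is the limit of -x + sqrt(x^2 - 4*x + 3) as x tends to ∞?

-2

This has the form ∞ − ∞. Multiply and divide by the conjugate √(x^2 - 4*x + 3) + x.
That gives (-4x + 3) / (√(x^2 - 4*x + 3) + x).
Divide numerator and denominator by x: the limit is -4/(2·1) = -2.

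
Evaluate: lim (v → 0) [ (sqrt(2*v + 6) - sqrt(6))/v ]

Substitution gives 0/0. Multiply numerator and denominator by the conjugate √(6 + 2v) + √6.
The numerator becomes (6 + 2v) − 6 = 2v, so the expression simplifies to 2/(√(6 + 2v) + √6).
Letting v → 0 gives 2/(2√6) = √(6)/6.

√(6)/6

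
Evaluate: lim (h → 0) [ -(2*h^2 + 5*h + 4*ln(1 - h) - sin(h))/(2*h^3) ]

7/12

Substitution gives 0/0; apply L'Hôpital's rule 3 times.
After differentiating numerator and denominator 3 times the quotient is (cos(h) + 8/(h - 1)^3)/(-12); at h = 0 this is 7/12.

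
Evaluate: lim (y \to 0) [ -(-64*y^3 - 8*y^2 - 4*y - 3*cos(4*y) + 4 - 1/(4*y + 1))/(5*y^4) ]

288/5

Substitution gives 0/0 (the numerator vanishes to order 4).
Expand each term to order y^4: the coefficient of y^4 in -3·cos(4y) is -32 and in −1/(1 + 4y) is -256.
Lower-order terms cancel with the polynomial part, so the numerator is (-288)·y^4 + o(y^4), and the limit is (-288)/(-5) = 288/5.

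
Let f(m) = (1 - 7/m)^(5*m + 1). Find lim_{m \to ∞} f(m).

e^(-35)

The base → 1 and the exponent → ∞: a 1^∞ form.
Take logarithms: (5m + 1)·ln(1 - 7/m). Since ln(1+u) ~ u for small u, this behaves like (5m)·(-7/m) → -35.
So the limit is e^(-35).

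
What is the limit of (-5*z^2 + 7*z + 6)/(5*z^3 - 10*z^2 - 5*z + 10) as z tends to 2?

Direct substitution gives 0/0, so factor. Both numerator and denominator have (z - 2) as a factor.
After cancelling, the expression reduces to (-5*z - 3)/(5*z^2 - 5).
Substituting z = 2 gives -13/15.

-13/15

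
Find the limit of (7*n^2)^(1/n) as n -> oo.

Base → ∞ and exponent → 0: an ∞^0 form.
Take logs: (1/n)·ln(7·n^2) = (ln 7 + 2·ln n)/n → 0.
So the limit is e^0 = 1.

1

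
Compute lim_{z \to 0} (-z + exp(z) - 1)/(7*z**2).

Direct substitution gives 0/0.
Apply L'Hôpital: lim (e^(z) - 1)/(14*z), still 0/0.
After 2 applications of L'Hôpital's rule the quotient is (e^(z))/(14); substituting z = 0 gives 1/14.

1/14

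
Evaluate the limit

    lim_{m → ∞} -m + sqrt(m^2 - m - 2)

-1/2

This has the form ∞ − ∞. Multiply and divide by the conjugate √(m^2 - m - 2) + m.
That gives (-m - 2) / (√(m^2 - m - 2) + m).
Divide numerator and denominator by m: the limit is -1/(2·1) = -1/2.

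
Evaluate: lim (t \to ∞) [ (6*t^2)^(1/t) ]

1

Base → ∞ and exponent → 0: an ∞^0 form.
Take logs: (1/t)·ln(6·t^2) = (ln 6 + 2·ln t)/t → 0.
So the limit is e^0 = 1.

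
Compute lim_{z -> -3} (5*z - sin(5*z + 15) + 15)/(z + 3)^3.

125/6

Direct substitution gives 0/0.
Apply L'Hôpital: lim (5 - 5*cos(5*z + 15))/(3*(z + 3)^2), still 0/0.
Apply L'Hôpital: lim (25*sin(5*z + 15))/(6*z + 18), still 0/0.
After 3 applications of L'Hôpital's rule the quotient is (125*cos(5*z + 15))/(6); substituting z = -3 gives 125/6.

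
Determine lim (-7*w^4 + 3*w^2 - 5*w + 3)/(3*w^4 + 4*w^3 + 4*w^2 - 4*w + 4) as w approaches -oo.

Numerator and denominator both have degree 4.
Dividing every term by w^4, all lower-order terms vanish and the limit is the ratio of leading coefficients, -7/(3) = -7/3.

-7/3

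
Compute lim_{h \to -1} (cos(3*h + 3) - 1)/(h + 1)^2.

-9/2

Direct substitution gives 0/0.
Apply L'Hôpital: lim (-3*sin(3*h + 3))/(2*h + 2), still 0/0.
After 2 applications of L'Hôpital's rule the quotient is (-9*cos(3*h + 3))/(2); substituting h = -1 gives -9/2.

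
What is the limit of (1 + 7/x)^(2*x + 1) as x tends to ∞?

The base → 1 and the exponent → ∞: a 1^∞ form.
Take logarithms: (2x + 1)·ln(1 + 7/x). Since ln(1+u) ~ u for small u, this behaves like (2x)·(7/x) → 14.
So the limit is e^(14).

e^(14)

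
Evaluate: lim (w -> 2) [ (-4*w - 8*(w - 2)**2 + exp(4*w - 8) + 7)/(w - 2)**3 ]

32/3

Direct substitution gives 0/0.
Apply L'Hôpital: lim (-16*w + 4*e^(4*w - 8) + 28)/(3*(w - 2)^2), still 0/0.
Apply L'Hôpital: lim (16*e^(4*w - 8) - 16)/(6*w - 12), still 0/0.
After 3 applications of L'Hôpital's rule the quotient is (64*e^(4*w - 8))/(6); substituting w = 2 gives 32/3.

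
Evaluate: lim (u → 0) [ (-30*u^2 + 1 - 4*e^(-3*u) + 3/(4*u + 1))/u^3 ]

-174

Substitution gives 0/0; apply L'Hôpital's rule 3 times.
After differentiating numerator and denominator 3 times the quotient is (108*e^(-3*u) - 1152/(4*u + 1)^4)/(6); at u = 0 this is -174.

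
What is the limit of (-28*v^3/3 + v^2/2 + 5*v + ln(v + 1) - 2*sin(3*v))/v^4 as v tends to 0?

Substitution gives 0/0 (the numerator vanishes to order 4).
Expand each term to order v^4: the coefficient of v^4 in -2·sin(3v) is 0 and in ln(1 + v) is -1/4.
Lower-order terms cancel with the polynomial part, so the numerator is (-1/4)·v^4 + o(v^4), and the limit is (-1/4)/(1) = -1/4.

-1/4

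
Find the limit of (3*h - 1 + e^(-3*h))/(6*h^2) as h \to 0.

3/4

Direct substitution gives 0/0.
Apply L'Hôpital: lim (3 - 3*e^(-3*h))/(12*h), still 0/0.
After 2 applications of L'Hôpital's rule the quotient is (9*e^(-3*h))/(12); substituting h = 0 gives 3/4.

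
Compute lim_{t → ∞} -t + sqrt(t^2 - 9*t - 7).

-9/2

An ∞ − ∞ form. Rationalising with the conjugate, the difference becomes (-9t - 7) / (√(t^2 - 9*t - 7) + t).
For large t the denominator behaves like 2·t, so the quotient tends to -9/2 = -9/2.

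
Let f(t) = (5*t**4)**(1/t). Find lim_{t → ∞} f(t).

1

Base → ∞ and exponent → 0: an ∞^0 form.
Take logs: (1/t)·ln(5·t^4) = (ln 5 + 4·ln t)/t → 0.
So the limit is e^0 = 1.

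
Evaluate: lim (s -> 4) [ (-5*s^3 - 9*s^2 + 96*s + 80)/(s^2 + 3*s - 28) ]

Direct substitution gives 0/0, so factor. Both numerator and denominator have (s - 4) as a factor.
After cancelling, the expression reduces to (-5*s^2 - 29*s - 20)/(s + 7).
Substituting s = 4 gives -216/11.

-216/11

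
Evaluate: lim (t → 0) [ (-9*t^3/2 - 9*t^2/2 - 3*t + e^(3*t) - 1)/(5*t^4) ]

Direct substitution gives 0/0.
Apply L'Hôpital: lim (-27*t^2/2 - 9*t + 3*e^(3*t) - 3)/(20*t^3), still 0/0.
Apply L'Hôpital: lim (-27*t + 9*e^(3*t) - 9)/(60*t^2), still 0/0.
Apply L'Hôpital: lim (27*e^(3*t) - 27)/(120*t), still 0/0.
After 4 applications of L'Hôpital's rule the quotient is (81*e^(3*t))/(120); substituting t = 0 gives 27/40.

27/40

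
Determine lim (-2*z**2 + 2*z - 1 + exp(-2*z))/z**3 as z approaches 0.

Direct substitution gives 0/0.
Apply L'Hôpital: lim (-4*z + 2 - 2*e^(-2*z))/(3*z^2), still 0/0.
Apply L'Hôpital: lim (-4 + 4*e^(-2*z))/(6*z), still 0/0.
After 3 applications of L'Hôpital's rule the quotient is (-8*e^(-2*z))/(6); substituting z = 0 gives -4/3.

-4/3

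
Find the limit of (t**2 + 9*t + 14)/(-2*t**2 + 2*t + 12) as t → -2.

1/2

Since t = -2 makes numerator and denominator zero, (t + 2) divides both.
Cancelling it gives (t + 7)/(6 - 2*t); now plug in t = -2 to get 1/2.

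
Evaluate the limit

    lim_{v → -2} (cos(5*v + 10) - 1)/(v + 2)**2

Direct substitution gives 0/0.
Apply L'Hôpital: lim (-5*sin(5*v + 10))/(2*v + 4), still 0/0.
After 2 applications of L'Hôpital's rule the quotient is (-25*cos(5*v + 10))/(2); substituting v = -2 gives -25/2.

-25/2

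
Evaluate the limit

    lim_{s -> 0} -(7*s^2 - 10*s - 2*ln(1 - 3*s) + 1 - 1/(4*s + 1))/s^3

Substitution gives 0/0 (the numerator vanishes to order 3).
Expand each term to order s^3: the coefficient of s^3 in -2·ln(1 - 3s) is 18 and in −1/(1 + 4s) is 64.
Lower-order terms cancel with the polynomial part, so the numerator is (82)·s^3 + o(s^3), and the limit is (82)/(-1) = -82.

-82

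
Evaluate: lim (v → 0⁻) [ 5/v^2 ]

As v → 0⁻, (v) → 0⁻, so (v)^2 → 0⁺ and 5/(v)^2 → ∞.

∞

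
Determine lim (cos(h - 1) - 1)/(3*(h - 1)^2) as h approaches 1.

-1/6

Direct substitution gives 0/0.
Apply L'Hôpital: lim (-sin(h - 1))/(6*h - 6), still 0/0.
After 2 applications of L'Hôpital's rule the quotient is (-cos(h - 1))/(6); substituting h = 1 gives -1/6.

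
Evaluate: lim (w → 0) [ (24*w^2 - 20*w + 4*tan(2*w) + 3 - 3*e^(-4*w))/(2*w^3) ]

Substitution gives 0/0 (the numerator vanishes to order 3).
Expand each term to order w^3: the coefficient of w^3 in 4·tan(2w) is 32/3 and in -3·e^(-4w) is 32.
Lower-order terms cancel with the polynomial part, so the numerator is (128/3)·w^3 + o(w^3), and the limit is (128/3)/(2) = 64/3.

64/3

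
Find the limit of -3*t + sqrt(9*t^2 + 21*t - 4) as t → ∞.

An ∞ − ∞ form. Rationalising with the conjugate, the difference becomes (21t - 4) / (√(9*t^2 + 21*t - 4) + 3t).
For large t the denominator behaves like 2·3t, so the quotient tends to 21/6 = 7/2.

7/2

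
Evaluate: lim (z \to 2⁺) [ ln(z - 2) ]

-∞

As z → 2⁺, z - 2 → 0⁺ and ln(z - 2) → −∞.
Multiplying by 1 gives -∞.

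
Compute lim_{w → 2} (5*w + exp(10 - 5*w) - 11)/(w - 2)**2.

25/2

Direct substitution gives 0/0.
Apply L'Hôpital: lim (5 - 5*e^(10 - 5*w))/(2*w - 4), still 0/0.
After 2 applications of L'Hôpital's rule the quotient is (25*e^(10 - 5*w))/(2); substituting w = 2 gives 25/2.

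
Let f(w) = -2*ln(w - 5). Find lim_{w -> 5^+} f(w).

∞

As w → 5⁺, w - 5 → 0⁺ and ln(w - 5) → −∞.
Multiplying by -2 gives ∞.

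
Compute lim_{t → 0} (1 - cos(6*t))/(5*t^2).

18/5

Substitution gives 0/0.
Use (1 − cos u)/u² → 1/2 with u = 6t: the limit is 6²/(2·5) = 18/5.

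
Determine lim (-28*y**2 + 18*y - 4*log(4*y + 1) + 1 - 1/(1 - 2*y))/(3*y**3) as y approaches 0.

Substitution gives 0/0 (the numerator vanishes to order 3).
Expand each term to order y^3: the coefficient of y^3 in -4·ln(1 + 4y) is -256/3 and in −1/(1 - 2y) is -8.
Lower-order terms cancel with the polynomial part, so the numerator is (-280/3)·y^3 + o(y^3), and the limit is (-280/3)/(3) = -280/9.

-280/9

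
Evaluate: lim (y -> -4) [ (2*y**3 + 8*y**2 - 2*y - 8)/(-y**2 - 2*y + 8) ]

5

Since y = -4 makes numerator and denominator zero, (y + 4) divides both.
Cancelling it gives (2*y^2 - 2)/(2 - y); now plug in y = -4 to get 5.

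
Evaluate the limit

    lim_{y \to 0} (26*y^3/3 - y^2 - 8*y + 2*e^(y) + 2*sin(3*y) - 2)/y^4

Substitution gives 0/0 (the numerator vanishes to order 4).
Expand each term to order y^4: the coefficient of y^4 in 2·e^(y) is 1/12 and in 2·sin(3y) is 0.
Lower-order terms cancel with the polynomial part, so the numerator is (1/12)·y^4 + o(y^4), and the limit is (1/12)/(1) = 1/12.

1/12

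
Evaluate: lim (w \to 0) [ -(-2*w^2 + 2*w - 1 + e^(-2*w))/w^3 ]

Direct substitution gives 0/0.
Apply L'Hôpital: lim (-4*w + 2 - 2*e^(-2*w))/(-3*w^2), still 0/0.
Apply L'Hôpital: lim (-4 + 4*e^(-2*w))/(-6*w), still 0/0.
After 3 applications of L'Hôpital's rule the quotient is (-8*e^(-2*w))/(-6); substituting w = 0 gives 4/3.

4/3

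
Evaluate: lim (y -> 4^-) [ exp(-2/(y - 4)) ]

∞

As y → 4⁻, -2/(y - 4) → +∞, so e^(-2/(y - 4)) → ∞.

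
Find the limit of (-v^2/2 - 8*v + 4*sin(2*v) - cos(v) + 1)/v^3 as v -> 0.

Substitution gives 0/0; apply L'Hôpital's rule 3 times.
After differentiating numerator and denominator 3 times the quotient is (-sin(v) - 32*cos(2*v))/(6); at v = 0 this is -16/3.

-16/3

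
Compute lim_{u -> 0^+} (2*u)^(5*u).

1

Base → 0⁺ and exponent → 0⁺: a 0^0 form.
Take logs: 5u·ln(2u). This is 0·(−∞); rewriting as ln(2u)/(1/(5u)) and applying L'Hôpital gives 0.
Hence the limit is e^0 = 1.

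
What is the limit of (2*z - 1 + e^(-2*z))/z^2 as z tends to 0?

Direct substitution gives 0/0.
Apply L'Hôpital: lim (2 - 2*e^(-2*z))/(2*z), still 0/0.
After 2 applications of L'Hôpital's rule the quotient is (4*e^(-2*z))/(2); substituting z = 0 gives 2.

2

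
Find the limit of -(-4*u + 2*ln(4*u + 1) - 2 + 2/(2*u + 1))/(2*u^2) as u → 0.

Substitution gives 0/0; apply L'Hôpital's rule 2 times.
After differentiating numerator and denominator 2 times the quotient is (-32/(4*u + 1)^2 + 16/(2*u + 1)^3)/(-4); at u = 0 this is 4.

4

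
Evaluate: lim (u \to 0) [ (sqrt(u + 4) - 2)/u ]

1/4

Substitution gives 0/0. Multiply numerator and denominator by the conjugate √(4 + u) + √4.
The numerator becomes (4 + u) − 4 = u, so the expression simplifies to 1/(√(4 + u) + √4).
Letting u → 0 gives 1/(2√4) = 1/4.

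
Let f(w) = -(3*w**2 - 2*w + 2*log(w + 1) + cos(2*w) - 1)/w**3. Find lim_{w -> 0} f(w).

-2/3

Substitution gives 0/0 (the numerator vanishes to order 3).
Expand each term to order w^3: the coefficient of w^3 in cos(2w) is 0 and in 2·ln(1 + w) is 2/3.
Lower-order terms cancel with the polynomial part, so the numerator is (2/3)·w^3 + o(w^3), and the limit is (2/3)/(-1) = -2/3.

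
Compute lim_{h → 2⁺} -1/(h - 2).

As h → 2⁺, (h - 2) → 0⁺, so (h - 2)^1 → 0⁺ and -1/(h - 2)^1 → -∞.

-∞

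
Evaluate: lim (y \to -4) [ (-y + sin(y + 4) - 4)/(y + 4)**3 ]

Direct substitution gives 0/0.
Apply L'Hôpital: lim (cos(y + 4) - 1)/(3*(y + 4)^2), still 0/0.
Apply L'Hôpital: lim (-sin(y + 4))/(6*y + 24), still 0/0.
After 3 applications of L'Hôpital's rule the quotient is (-cos(y + 4))/(6); substituting y = -4 gives -1/6.

-1/6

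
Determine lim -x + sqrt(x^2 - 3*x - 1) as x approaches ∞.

An ∞ − ∞ form. Rationalising with the conjugate, the difference becomes (-3x - 1) / (√(x^2 - 3*x - 1) + x).
For large x the denominator behaves like 2·x, so the quotient tends to -3/2 = -3/2.

-3/2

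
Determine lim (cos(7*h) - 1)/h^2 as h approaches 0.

Direct substitution gives 0/0.
Apply L'Hôpital: lim (-7*sin(7*h))/(2*h), still 0/0.
After 2 applications of L'Hôpital's rule the quotient is (-49*cos(7*h))/(2); substituting h = 0 gives -49/2.

-49/2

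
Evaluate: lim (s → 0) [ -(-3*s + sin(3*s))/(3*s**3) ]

3/2

Direct substitution gives 0/0.
Apply L'Hôpital: lim (3*cos(3*s) - 3)/(-9*s^2), still 0/0.
Apply L'Hôpital: lim (-9*sin(3*s))/(-18*s), still 0/0.
After 3 applications of L'Hôpital's rule the quotient is (-27*cos(3*s))/(-18); substituting s = 0 gives 3/2.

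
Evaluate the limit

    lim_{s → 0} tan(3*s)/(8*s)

3/8

Substitution gives 0/0.
Since tan(u)/u → 1 as u → 0, tan(3s)/(3s) → 1 and the limit is 3/8.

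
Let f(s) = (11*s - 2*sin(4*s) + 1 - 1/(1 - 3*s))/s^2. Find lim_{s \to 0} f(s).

-9

Substitution gives 0/0; apply L'Hôpital's rule 2 times.
After differentiating numerator and denominator 2 times the quotient is (32*sin(4*s) + 18/(3*s - 1)^3)/(2); at s = 0 this is -9.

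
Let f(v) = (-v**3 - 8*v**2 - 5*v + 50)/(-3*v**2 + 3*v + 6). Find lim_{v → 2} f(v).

49/9

At v = 2 both the top and bottom vanish — a removable singularity. Factoring out (v - 2) from each leaves (-v^2 - 10*v - 25)/(-3*v - 3), which at v = 2 equals 49/9.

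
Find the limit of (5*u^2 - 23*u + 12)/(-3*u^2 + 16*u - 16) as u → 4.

At u = 4 both the top and bottom vanish — a removable singularity. Factoring out (u - 4) from each leaves (5*u - 3)/(4 - 3*u), which at u = 4 equals -17/8.

-17/8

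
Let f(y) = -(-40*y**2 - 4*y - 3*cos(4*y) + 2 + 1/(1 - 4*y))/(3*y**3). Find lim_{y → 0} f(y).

-64/3

Substitution gives 0/0 (the numerator vanishes to order 3).
Expand each term to order y^3: the coefficient of y^3 in -3·cos(4y) is 0 and in 1/(1 - 4y) is 64.
Lower-order terms cancel with the polynomial part, so the numerator is (64)·y^3 + o(y^3), and the limit is (64)/(-3) = -64/3.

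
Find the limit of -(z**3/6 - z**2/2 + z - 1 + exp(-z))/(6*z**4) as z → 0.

Direct substitution gives 0/0.
Apply L'Hôpital: lim (z^2/2 - z + 1 - e^(-z))/(-24*z^3), still 0/0.
Apply L'Hôpital: lim (z - 1 + e^(-z))/(-72*z^2), still 0/0.
Apply L'Hôpital: lim (1 - e^(-z))/(-144*z), still 0/0.
After 4 applications of L'Hôpital's rule the quotient is (e^(-z))/(-144); substituting z = 0 gives -1/144.

-1/144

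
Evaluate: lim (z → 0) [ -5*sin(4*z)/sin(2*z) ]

-10

Substitution gives 0/0.
Divide numerator and denominator by z: sin(4z)/z → 4 and sin(2z)/z → 2, so the limit is -5·4/2 = -10.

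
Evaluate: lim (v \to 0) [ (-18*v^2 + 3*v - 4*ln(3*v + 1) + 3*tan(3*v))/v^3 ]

-9

Substitution gives 0/0 (the numerator vanishes to order 3).
Expand each term to order v^3: the coefficient of v^3 in -4·ln(1 + 3v) is -36 and in 3·tan(3v) is 27.
Lower-order terms cancel with the polynomial part, so the numerator is (-9)·v^3 + o(v^3), and the limit is (-9)/(1) = -9.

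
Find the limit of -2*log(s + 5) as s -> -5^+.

As s → -5⁺, s + 5 → 0⁺ and ln(s + 5) → −∞.
Multiplying by -2 gives ∞.

∞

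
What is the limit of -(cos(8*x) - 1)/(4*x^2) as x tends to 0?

8

Direct substitution gives 0/0.
Apply L'Hôpital: lim (-8*sin(8*x))/(-8*x), still 0/0.
After 2 applications of L'Hôpital's rule the quotient is (-64*cos(8*x))/(-8); substituting x = 0 gives 8.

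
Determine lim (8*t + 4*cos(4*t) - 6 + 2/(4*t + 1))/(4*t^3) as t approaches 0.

Substitution gives 0/0 (the numerator vanishes to order 3).
Expand each term to order t^3: the coefficient of t^3 in 4·cos(4t) is 0 and in 2·1/(1 + 4t) is -128.
Lower-order terms cancel with the polynomial part, so the numerator is (-128)·t^3 + o(t^3), and the limit is (-128)/(4) = -32.

-32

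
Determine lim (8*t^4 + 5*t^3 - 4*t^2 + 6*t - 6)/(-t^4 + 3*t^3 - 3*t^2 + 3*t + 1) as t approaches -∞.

-8

Numerator and denominator both have degree 4.
Dividing every term by t^4, all lower-order terms vanish and the limit is the ratio of leading coefficients, 8/(-1) = -8.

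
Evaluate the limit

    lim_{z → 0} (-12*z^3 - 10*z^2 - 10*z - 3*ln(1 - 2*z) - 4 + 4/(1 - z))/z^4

Substitution gives 0/0 (the numerator vanishes to order 4).
Expand each term to order z^4: the coefficient of z^4 in 4·1/(1 - z) is 4 and in -3·ln(1 - 2z) is 12.
Lower-order terms cancel with the polynomial part, so the numerator is (16)·z^4 + o(z^4), and the limit is (16)/(1) = 16.

16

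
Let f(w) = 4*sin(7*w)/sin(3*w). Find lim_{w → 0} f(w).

Substitution gives 0/0.
Divide numerator and denominator by w: sin(7w)/w → 7 and sin(3w)/w → 3, so the limit is 4·7/3 = 28/3.

28/3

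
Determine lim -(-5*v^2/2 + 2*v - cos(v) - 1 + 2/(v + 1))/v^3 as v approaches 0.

Substitution gives 0/0 (the numerator vanishes to order 3).
Expand each term to order v^3: the coefficient of v^3 in −cos(v) is 0 and in 2·1/(1 + v) is -2.
Lower-order terms cancel with the polynomial part, so the numerator is (-2)·v^3 + o(v^3), and the limit is (-2)/(-1) = 2.

2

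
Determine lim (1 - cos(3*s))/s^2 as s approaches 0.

Substitution gives 0/0.
Use (1 − cos u)/u² → 1/2 with u = 3s: the limit is 3²/(2·1) = 9/2.

9/2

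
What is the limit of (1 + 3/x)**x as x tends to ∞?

Let L be the limit and take ln: ln L = lim (x)·ln(1 + 3/x) = lim (x)·(3/x + O(1/x²)) = 3.
Hence L = e^(3).

e^(3)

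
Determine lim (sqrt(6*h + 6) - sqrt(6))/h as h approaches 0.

√(6)/2

A 0/0 form; rationalise with √(6 + 6h) + √6. This collapses the numerator to 6h, leaving 6/(√(6 + 6h) + √6) → 6/(2√6) = √(6)/2.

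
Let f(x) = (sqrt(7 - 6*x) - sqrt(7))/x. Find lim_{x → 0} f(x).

A 0/0 form; rationalise with √(7 - 6x) + √7. This collapses the numerator to -6x, leaving -6/(√(7 - 6x) + √7) → -6/(2√7) = -3*√(7)/7.

-3*√(7)/7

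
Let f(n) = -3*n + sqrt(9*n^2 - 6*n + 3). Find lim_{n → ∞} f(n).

An ∞ − ∞ form. Rationalising with the conjugate, the difference becomes (-6n + 3) / (√(9*n^2 - 6*n + 3) + 3n).
For large n the denominator behaves like 2·3n, so the quotient tends to -6/6 = -1.

-1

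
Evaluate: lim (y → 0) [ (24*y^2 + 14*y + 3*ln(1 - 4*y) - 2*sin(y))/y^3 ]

-191/3

Substitution gives 0/0; apply L'Hôpital's rule 3 times.
After differentiating numerator and denominator 3 times the quotient is (2*cos(y) + 384/(4*y - 1)^3)/(6); at y = 0 this is -191/3.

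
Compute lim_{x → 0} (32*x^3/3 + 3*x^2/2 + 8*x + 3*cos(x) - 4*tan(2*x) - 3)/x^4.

Substitution gives 0/0 (the numerator vanishes to order 4).
Expand each term to order x^4: the coefficient of x^4 in -4·tan(2x) is 0 and in 3·cos(x) is 1/8.
Lower-order terms cancel with the polynomial part, so the numerator is (1/8)·x^4 + o(x^4), and the limit is (1/8)/(1) = 1/8.

1/8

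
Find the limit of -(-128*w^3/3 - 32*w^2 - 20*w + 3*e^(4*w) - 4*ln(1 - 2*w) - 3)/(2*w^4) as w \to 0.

-24

Substitution gives 0/0; apply L'Hôpital's rule 4 times.
After differentiating numerator and denominator 4 times the quotient is (768*e^(4*w) + 384/(2*w - 1)^4)/(-48); at w = 0 this is -24.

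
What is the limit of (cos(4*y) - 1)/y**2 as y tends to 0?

-8

Direct substitution gives 0/0.
Apply L'Hôpital: lim (-4*sin(4*y))/(2*y), still 0/0.
After 2 applications of L'Hôpital's rule the quotient is (-16*cos(4*y))/(2); substituting y = 0 gives -8.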